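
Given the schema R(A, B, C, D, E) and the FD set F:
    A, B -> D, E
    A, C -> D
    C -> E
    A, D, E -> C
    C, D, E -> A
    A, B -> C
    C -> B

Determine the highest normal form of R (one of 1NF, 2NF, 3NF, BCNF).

3NF

Candidate keys: {A, B}, {A, C}, {A, D, E}, {C, D}. Prime attributes: {A, B, C, D, E}.
C -> E: {C}⁺ = {B, C, E}, which is not all of the attributes, so the left side is not a superkey — BCNF is violated.
Its right-hand attributes {E} are all prime, as are those of every other non-superkey FD — the relation is in 3NF.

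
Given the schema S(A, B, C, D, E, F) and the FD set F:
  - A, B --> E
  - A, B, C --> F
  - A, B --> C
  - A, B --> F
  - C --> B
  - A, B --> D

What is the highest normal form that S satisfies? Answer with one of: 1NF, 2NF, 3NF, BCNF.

Candidate keys: {A, B}, {A, C}. Prime attributes: {A, B, C}.
For C --> B we have {C}⁺ = {B, C}; {C} is not a superkey, so BCNF fails.
Its right-hand attributes {B} are all prime, as are those of every other non-superkey FD — the relation is in 3NF.

3NF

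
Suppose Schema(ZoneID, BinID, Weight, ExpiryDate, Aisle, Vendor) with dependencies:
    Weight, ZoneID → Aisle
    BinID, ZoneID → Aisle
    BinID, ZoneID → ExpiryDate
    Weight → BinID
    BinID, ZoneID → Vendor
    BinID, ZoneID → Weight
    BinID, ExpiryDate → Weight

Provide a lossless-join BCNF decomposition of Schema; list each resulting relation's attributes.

Candidate keys of the original relation: {BinID, ZoneID}, {Weight, ZoneID}.
{Aisle, BinID, ExpiryDate, Vendor, Weight, ZoneID}: {Weight} determines {BinID, Weight} here but is not a superkey — split on Weight → BinID, giving {BinID, Weight} and {Aisle, ExpiryDate, Vendor, Weight, ZoneID}.
{BinID, Weight} has no BCNF violation.
{Aisle, ExpiryDate, Vendor, Weight, ZoneID} has no BCNF violation.

{Aisle, ExpiryDate, Vendor, Weight, ZoneID}; {BinID, Weight}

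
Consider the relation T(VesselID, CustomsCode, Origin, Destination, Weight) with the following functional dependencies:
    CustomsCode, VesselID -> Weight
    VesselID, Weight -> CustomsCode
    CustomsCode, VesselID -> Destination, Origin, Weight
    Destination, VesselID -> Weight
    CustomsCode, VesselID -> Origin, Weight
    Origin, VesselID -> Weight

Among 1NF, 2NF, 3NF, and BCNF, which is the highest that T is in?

BCNF

Candidate keys: {CustomsCode, VesselID}, {Destination, VesselID}, {Origin, VesselID}, {VesselID, Weight}. Prime attributes: {CustomsCode, Destination, Origin, VesselID, Weight}.
Each dependency's left side is a superkey — BCNF holds.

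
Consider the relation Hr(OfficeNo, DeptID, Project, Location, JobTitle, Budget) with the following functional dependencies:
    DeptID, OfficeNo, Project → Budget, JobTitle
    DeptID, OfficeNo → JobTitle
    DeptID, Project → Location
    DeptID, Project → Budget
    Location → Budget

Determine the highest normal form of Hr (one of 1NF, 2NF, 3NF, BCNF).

Candidate key: {DeptID, OfficeNo, Project}. Prime attributes: {DeptID, OfficeNo, Project}.
For DeptID, OfficeNo → JobTitle we have {DeptID, OfficeNo}⁺ = {DeptID, JobTitle, OfficeNo}; {DeptID, OfficeNo} is not a superkey, so BCNF fails.
DeptID, OfficeNo → JobTitle determines the non-prime attribute {JobTitle} from a non-superkey — 3NF is violated.
Since {DeptID, OfficeNo} ⊂ {DeptID, OfficeNo, Project} and {DeptID, OfficeNo}⁺ ⊇ {JobTitle} with {JobTitle} non-prime, there is a partial dependency; 2NF fails.

1NF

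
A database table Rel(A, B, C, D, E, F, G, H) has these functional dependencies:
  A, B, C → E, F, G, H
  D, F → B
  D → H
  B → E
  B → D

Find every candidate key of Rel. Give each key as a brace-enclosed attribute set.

{A, B, C}, {A, C, D, F}

{A, C} never appear on the right of any FD, so every key must include all of them.
Closure of {A, B, C} is {A, B, C, D, E, F, G, H}, the whole schema; {A, B, C} is a candidate key.
Closure of {A, C, D, F} is {A, B, C, D, E, F, G, H}, the whole schema; {A, C, D, F} is a candidate key.
No proper subset of any of these is a key, and no other minimal superkey exists.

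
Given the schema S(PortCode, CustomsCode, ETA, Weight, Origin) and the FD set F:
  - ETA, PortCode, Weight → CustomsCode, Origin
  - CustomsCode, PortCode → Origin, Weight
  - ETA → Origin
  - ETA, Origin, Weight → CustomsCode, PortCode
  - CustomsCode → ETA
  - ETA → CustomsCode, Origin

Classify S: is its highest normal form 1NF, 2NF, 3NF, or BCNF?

1NF

Candidate keys: {CustomsCode, PortCode}, {CustomsCode, Weight}, {ETA, PortCode}, {ETA, Weight}. Prime attributes: {CustomsCode, ETA, PortCode, Weight}.
ETA → Origin breaks BCNF: {ETA}⁺ = {CustomsCode, ETA, Origin}, so {ETA} is not a superkey.
Because {Origin} is non-prime and the left side of ETA → Origin is not a superkey, the relation is not in 3NF.
Since {CustomsCode} ⊂ {CustomsCode, PortCode} and {CustomsCode}⁺ ⊇ {Origin} with {Origin} non-prime, there is a partial dependency; 2NF fails.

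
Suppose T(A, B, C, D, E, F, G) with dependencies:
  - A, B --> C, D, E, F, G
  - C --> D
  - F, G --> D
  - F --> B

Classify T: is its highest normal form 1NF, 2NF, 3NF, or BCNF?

2NF

Candidate keys: {A, B}, {A, F}. Prime attributes: {A, B, F}.
C --> D breaks BCNF: {C}⁺ = {C, D}, so {C} is not a superkey.
C --> D determines the non-prime attribute {D} from a non-superkey — 3NF is violated.
No non-prime attribute depends on a proper subset of any candidate key, so 2NF holds.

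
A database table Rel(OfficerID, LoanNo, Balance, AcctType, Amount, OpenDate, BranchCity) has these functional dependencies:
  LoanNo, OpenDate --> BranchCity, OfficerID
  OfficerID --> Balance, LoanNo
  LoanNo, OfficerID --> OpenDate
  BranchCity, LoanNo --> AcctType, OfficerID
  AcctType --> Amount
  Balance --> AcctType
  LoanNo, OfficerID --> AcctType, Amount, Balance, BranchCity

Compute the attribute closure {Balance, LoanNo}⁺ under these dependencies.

Start with {Balance, LoanNo}.
Balance --> AcctType applies; add {AcctType} → now {AcctType, Balance, LoanNo}.
AcctType --> Amount applies; add {Amount} → now {AcctType, Amount, Balance, LoanNo}.
No further FD applies.

{AcctType, Amount, Balance, LoanNo}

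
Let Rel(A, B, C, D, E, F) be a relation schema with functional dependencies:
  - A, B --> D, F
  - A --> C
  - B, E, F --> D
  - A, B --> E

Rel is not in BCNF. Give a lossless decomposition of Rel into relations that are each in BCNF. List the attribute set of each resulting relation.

Candidate key of the original relation: {A, B}.
{A, B, C, D, E, F}: {A} determines {A, C} here but is not a superkey — split on A --> C, giving {A, C} and {A, B, D, E, F}.
{A, C}: every determinant is a superkey — BCNF.
{A, B, D, E, F}: {B, E, F} determines {B, D, E, F} here but is not a superkey — split on B, E, F --> D, giving {B, D, E, F} and {A, B, E, F}.
{B, D, E, F}: every determinant is a superkey — BCNF.
{A, B, E, F}: every determinant is a superkey — BCNF.

{A, B, E, F}; {A, C}; {B, D, E, F}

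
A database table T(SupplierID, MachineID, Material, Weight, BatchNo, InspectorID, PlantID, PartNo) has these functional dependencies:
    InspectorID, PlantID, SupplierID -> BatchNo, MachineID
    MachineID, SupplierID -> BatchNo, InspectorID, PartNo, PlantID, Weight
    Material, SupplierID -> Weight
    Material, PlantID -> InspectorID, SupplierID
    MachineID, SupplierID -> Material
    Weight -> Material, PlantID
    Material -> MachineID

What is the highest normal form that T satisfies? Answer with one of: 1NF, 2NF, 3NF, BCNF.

3NF

Candidate keys: {InspectorID, PlantID, SupplierID}, {MachineID, SupplierID}, {Material, PlantID}, {Material, SupplierID}, {Weight}. Prime attributes: {InspectorID, MachineID, Material, PlantID, SupplierID, Weight}.
For Material -> MachineID we have {Material}⁺ = {MachineID, Material}; {Material} is not a superkey, so BCNF fails.
Since {MachineID} ⊆ prime attributes and every other non-superkey FD also has a prime right side, the schema is in 3NF.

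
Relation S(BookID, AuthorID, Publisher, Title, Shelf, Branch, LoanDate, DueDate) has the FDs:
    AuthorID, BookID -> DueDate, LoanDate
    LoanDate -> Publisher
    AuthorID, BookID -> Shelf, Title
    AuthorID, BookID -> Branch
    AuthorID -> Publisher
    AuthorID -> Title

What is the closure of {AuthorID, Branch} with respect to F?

Start with {AuthorID, Branch}.
AuthorID -> Publisher applies; add {Publisher} → now {AuthorID, Branch, Publisher}.
AuthorID -> Title applies; add {Title} → now {AuthorID, Branch, Publisher, Title}.
No further FD applies.

{AuthorID, Branch, Publisher, Title}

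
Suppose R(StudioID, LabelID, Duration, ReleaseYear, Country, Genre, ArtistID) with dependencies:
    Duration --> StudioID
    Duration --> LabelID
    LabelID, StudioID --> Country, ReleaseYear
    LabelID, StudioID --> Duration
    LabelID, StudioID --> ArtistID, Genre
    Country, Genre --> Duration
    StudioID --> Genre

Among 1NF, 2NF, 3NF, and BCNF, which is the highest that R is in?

Candidate keys: {Country, Genre}, {Country, StudioID}, {Duration}, {LabelID, StudioID}. Prime attributes: {Country, Duration, Genre, LabelID, StudioID}.
For StudioID --> Genre we have {StudioID}⁺ = {Genre, StudioID}; {StudioID} is not a superkey, so BCNF fails.
Since {Genre} ⊆ prime attributes and every other non-superkey FD also has a prime right side, the schema is in 3NF.

3NF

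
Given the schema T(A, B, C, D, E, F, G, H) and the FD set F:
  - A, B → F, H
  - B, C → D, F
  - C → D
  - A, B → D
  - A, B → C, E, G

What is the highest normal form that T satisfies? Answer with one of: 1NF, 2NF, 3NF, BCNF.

2NF

Candidate key: {A, B}. Prime attributes: {A, B}.
B, C → D, F breaks BCNF: {B, C}⁺ = {B, C, D, F}, so {B, C} is not a superkey.
Because {D, F} are non-prime and the left side of B, C → D, F is not a superkey, the relation is not in 3NF.
Checking every proper subset of each key, none determines a non-prime attribute — 2NF is satisfied.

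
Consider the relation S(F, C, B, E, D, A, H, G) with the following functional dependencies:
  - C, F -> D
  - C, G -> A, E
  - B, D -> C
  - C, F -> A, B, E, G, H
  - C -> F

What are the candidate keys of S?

Closure of {C} is {A, B, C, D, E, F, G, H}, the whole schema; {C} is a candidate key.
Closure of {B, D} is {A, B, C, D, E, F, G, H}, the whole schema; {B, D} is a candidate key.
These are minimal and exhaustive — every other superkey contains one of them.

{B, D}, {C}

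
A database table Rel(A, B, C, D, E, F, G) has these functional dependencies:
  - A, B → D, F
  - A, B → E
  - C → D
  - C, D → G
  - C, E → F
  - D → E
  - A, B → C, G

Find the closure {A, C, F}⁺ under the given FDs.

{A, C, D, E, F, G}

Start with {A, C, F}.
C → D applies; add {D} → now {A, C, D, F}.
C, D → G applies; add {G} → now {A, C, D, F, G}.
D → E applies; add {E} → now {A, C, D, E, F, G}.
No further FD applies.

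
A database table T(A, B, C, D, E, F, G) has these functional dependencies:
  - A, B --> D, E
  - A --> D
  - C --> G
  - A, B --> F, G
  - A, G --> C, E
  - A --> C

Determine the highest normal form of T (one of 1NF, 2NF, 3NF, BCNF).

Candidate key: {A, B}. Prime attributes: {A, B}.
A --> D: {A}⁺ = {A, C, D, E, G}, which is not all of the attributes, so the left side is not a superkey — BCNF is violated.
A --> D has non-prime {D} on the right and a non-superkey on the left, so 3NF fails.
The proper key subset {A} of {A, B} determines non-prime {C, D, E, G}, so the relation is not even in 2NF.

1NF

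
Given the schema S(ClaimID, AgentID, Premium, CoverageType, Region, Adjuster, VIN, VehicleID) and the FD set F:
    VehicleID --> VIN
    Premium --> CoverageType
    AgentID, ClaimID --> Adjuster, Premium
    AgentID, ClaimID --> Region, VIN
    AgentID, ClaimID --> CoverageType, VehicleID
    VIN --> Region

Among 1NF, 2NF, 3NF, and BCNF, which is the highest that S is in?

2NF

Candidate key: {AgentID, ClaimID}. Prime attributes: {AgentID, ClaimID}.
VehicleID --> VIN: {VehicleID}⁺ = {Region, VIN, VehicleID}, which is not all of the attributes, so the left side is not a superkey — BCNF is violated.
VehicleID --> VIN determines the non-prime attribute {VIN} from a non-superkey — 3NF is violated.
No non-prime attribute depends on a proper subset of any candidate key, so 2NF holds.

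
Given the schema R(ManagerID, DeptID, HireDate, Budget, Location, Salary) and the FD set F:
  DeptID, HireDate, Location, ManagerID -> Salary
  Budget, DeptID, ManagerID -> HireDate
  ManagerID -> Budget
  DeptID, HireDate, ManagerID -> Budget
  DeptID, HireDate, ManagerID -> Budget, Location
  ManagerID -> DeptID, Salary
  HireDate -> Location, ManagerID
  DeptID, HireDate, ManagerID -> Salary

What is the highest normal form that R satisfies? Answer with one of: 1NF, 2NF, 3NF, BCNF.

BCNF

Candidate keys: {HireDate}, {ManagerID}. Prime attributes: {HireDate, ManagerID}.
Every FD has a superkey on the left, so the relation is in BCNF.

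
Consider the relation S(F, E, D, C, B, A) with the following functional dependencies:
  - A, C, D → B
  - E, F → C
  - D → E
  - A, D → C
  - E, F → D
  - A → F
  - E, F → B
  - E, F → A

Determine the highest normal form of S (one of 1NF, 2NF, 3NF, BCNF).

3NF

Candidate keys: {A, D}, {A, E}, {D, F}, {E, F}. Prime attributes: {A, D, E, F}.
D → E: {D}⁺ = {D, E}, which is not all of the attributes, so the left side is not a superkey — BCNF is violated.
Its right-hand attributes {E} are all prime, as are those of every other non-superkey FD — the relation is in 3NF.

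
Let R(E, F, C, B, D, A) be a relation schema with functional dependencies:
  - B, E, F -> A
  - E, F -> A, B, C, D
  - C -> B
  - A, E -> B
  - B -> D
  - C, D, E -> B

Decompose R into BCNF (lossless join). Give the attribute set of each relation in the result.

{A, C, E, F}; {B, C}; {B, D}

Candidate key of the original relation: {E, F}.
Within {A, B, C, D, E, F}: {C}⁺ ∩ {A, B, C, D, E, F} = {B, C, D}, not the whole set, so C -> B, D violates BCNF; decompose into {B, C, D} and {A, C, E, F}.
Within {B, C, D}: {B}⁺ ∩ {B, C, D} = {B, D}, not the whole set, so B -> D violates BCNF; decompose into {B, D} and {B, C}.
{B, D}: every determinant is a superkey — BCNF.
{B, C}: every determinant is a superkey — BCNF.
{A, C, E, F}: every determinant is a superkey — BCNF.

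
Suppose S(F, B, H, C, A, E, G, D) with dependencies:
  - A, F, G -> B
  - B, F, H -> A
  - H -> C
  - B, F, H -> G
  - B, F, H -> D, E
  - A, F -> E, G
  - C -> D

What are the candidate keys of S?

{A, F, H}, {B, F, H}

No FD produces {F, H}, so they must be in every candidate key.
{A, F, H} is a candidate key since {A, F, H}⁺ = {A, B, C, D, E, F, G, H} covers every attribute.
{B, F, H} is a candidate key since {B, F, H}⁺ = {A, B, C, D, E, F, G, H} covers every attribute.
These are minimal and exhaustive — every other superkey contains one of them.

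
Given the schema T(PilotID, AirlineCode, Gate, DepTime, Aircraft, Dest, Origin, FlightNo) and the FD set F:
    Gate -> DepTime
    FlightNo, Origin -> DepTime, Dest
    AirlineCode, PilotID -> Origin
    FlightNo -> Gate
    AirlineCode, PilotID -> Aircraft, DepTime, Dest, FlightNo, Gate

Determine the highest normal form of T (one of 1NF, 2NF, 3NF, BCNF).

2NF

Candidate key: {AirlineCode, PilotID}. Prime attributes: {AirlineCode, PilotID}.
Gate -> DepTime: {Gate}⁺ = {DepTime, Gate}, which is not all of the attributes, so the left side is not a superkey — BCNF is violated.
Because {DepTime} is non-prime and the left side of Gate -> DepTime is not a superkey, the relation is not in 3NF.
No non-prime attribute depends on a proper subset of any candidate key, so 2NF holds.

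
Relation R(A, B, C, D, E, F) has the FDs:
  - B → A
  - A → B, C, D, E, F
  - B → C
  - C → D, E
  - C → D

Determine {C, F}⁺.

Start with {C, F}.
C → D, E applies; add {D, E} → now {C, D, E, F}.
No further FD applies.

{C, D, E, F}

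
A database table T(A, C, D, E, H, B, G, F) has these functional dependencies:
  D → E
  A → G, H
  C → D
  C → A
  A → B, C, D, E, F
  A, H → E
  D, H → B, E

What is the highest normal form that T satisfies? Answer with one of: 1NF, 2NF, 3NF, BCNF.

Candidate keys: {A}, {C}. Prime attributes: {A, C}.
For D → E we have {D}⁺ = {D, E}; {D} is not a superkey, so BCNF fails.
Because {E} is non-prime and the left side of D → E is not a superkey, the relation is not in 3NF.
All keys have size 1, which rules out partial dependencies — 2NF is satisfied.

2NF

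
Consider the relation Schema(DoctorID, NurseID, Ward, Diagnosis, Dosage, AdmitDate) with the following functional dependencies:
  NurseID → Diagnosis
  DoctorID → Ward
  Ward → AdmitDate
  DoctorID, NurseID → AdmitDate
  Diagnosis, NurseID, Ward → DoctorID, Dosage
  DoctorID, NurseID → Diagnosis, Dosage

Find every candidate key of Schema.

{NurseID} never appears on the right of any FD, so every key must include it.
Closure of {DoctorID, NurseID} is {AdmitDate, Diagnosis, DoctorID, Dosage, NurseID, Ward}, the whole schema; {DoctorID, NurseID} is a candidate key.
Closure of {NurseID, Ward} is {AdmitDate, Diagnosis, DoctorID, Dosage, NurseID, Ward}, the whole schema; {NurseID, Ward} is a candidate key.
Any other superkey properly contains one of these, so there are no further candidate keys.

{DoctorID, NurseID}, {NurseID, Ward}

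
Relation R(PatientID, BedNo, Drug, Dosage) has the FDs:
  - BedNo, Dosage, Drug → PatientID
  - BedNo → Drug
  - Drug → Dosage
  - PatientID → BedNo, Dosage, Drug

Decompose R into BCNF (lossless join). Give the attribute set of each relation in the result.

Candidate keys of the original relation: {BedNo}, {PatientID}.
Within {BedNo, Dosage, Drug, PatientID}: {Drug}⁺ ∩ {BedNo, Dosage, Drug, PatientID} = {Dosage, Drug}, not the whole set, so Drug → Dosage violates BCNF; decompose into {Dosage, Drug} and {BedNo, Drug, PatientID}.
{Dosage, Drug}: every determinant is a superkey — BCNF.
{BedNo, Drug, PatientID}: every determinant is a superkey — BCNF.

{BedNo, Drug, PatientID}; {Dosage, Drug}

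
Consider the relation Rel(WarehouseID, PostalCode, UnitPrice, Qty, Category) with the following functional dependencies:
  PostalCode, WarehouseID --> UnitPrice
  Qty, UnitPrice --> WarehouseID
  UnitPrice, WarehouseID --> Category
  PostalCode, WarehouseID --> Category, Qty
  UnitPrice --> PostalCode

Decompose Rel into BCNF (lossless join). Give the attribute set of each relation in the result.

Candidate keys of the original relation: {PostalCode, WarehouseID}, {Qty, UnitPrice}, {UnitPrice, WarehouseID}.
In {Category, PostalCode, Qty, UnitPrice, WarehouseID}, {UnitPrice} is not a superkey ({UnitPrice}⁺ restricted to this set is {PostalCode, UnitPrice}), so split on UnitPrice --> PostalCode into {PostalCode, UnitPrice} and {Category, Qty, UnitPrice, WarehouseID}.
{PostalCode, UnitPrice}: every determinant is a superkey — BCNF.
{Category, Qty, UnitPrice, WarehouseID}: every determinant is a superkey — BCNF.

{Category, Qty, UnitPrice, WarehouseID}; {PostalCode, UnitPrice}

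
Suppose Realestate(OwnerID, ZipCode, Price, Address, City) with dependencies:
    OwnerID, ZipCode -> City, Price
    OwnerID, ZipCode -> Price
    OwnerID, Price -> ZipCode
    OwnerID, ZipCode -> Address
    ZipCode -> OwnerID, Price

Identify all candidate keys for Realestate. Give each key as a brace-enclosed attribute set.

Closure of {ZipCode} is {Address, City, OwnerID, Price, ZipCode}, the whole schema; {ZipCode} is a candidate key.
Closure of {OwnerID, Price} is {Address, City, OwnerID, Price, ZipCode}, the whole schema; {OwnerID, Price} is a candidate key.
No proper subset of any of these is a key, and no other minimal superkey exists.

{OwnerID, Price}, {ZipCode}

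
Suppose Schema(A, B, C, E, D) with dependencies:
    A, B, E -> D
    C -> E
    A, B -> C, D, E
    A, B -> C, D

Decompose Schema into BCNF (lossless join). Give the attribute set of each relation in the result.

{A, B, C, D}; {C, E}

Candidate key of the original relation: {A, B}.
In {A, B, C, D, E}, {C} is not a superkey ({C}⁺ restricted to this set is {C, E}), so split on C -> E into {C, E} and {A, B, C, D}.
{C, E} is in BCNF.
{A, B, C, D} is in BCNF.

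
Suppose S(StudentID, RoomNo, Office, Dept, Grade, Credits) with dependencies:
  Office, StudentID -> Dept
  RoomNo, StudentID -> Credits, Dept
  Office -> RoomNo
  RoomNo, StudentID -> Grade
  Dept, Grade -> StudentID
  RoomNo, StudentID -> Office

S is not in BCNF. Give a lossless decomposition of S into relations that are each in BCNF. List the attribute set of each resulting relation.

{Credits, Dept, Grade, Office}; {Dept, Grade, StudentID}; {Office, RoomNo}

Candidate keys of the original relation: {Dept, Grade, Office}, {Dept, Grade, RoomNo}, {Office, StudentID}, {RoomNo, StudentID}.
Within {Credits, Dept, Grade, Office, RoomNo, StudentID}: {Office}⁺ ∩ {Credits, Dept, Grade, Office, RoomNo, StudentID} = {Office, RoomNo}, not the whole set, so Office -> RoomNo violates BCNF; decompose into {Office, RoomNo} and {Credits, Dept, Grade, Office, StudentID}.
{Office, RoomNo} has no BCNF violation.
Within {Credits, Dept, Grade, Office, StudentID}: {Dept, Grade}⁺ ∩ {Credits, Dept, Grade, Office, StudentID} = {Dept, Grade, StudentID}, not the whole set, so Dept, Grade -> StudentID violates BCNF; decompose into {Dept, Grade, StudentID} and {Credits, Dept, Grade, Office}.
{Dept, Grade, StudentID} has no BCNF violation.
{Credits, Dept, Grade, Office} has no BCNF violation.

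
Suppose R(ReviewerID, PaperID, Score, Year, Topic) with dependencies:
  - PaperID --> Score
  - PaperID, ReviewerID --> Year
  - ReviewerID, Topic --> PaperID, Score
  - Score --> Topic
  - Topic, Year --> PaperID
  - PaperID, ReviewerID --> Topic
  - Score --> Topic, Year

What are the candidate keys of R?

No FD produces {ReviewerID}, so it must be in every candidate key.
{PaperID, ReviewerID} is a candidate key since {PaperID, ReviewerID}⁺ = {PaperID, ReviewerID, Score, Topic, Year} covers every attribute.
{ReviewerID, Score} is a candidate key since {ReviewerID, Score}⁺ = {PaperID, ReviewerID, Score, Topic, Year} covers every attribute.
{ReviewerID, Topic} is a candidate key since {ReviewerID, Topic}⁺ = {PaperID, ReviewerID, Score, Topic, Year} covers every attribute.
No proper subset of any of these is a key, and no other minimal superkey exists.

{PaperID, ReviewerID}, {ReviewerID, Score}, {ReviewerID, Topic}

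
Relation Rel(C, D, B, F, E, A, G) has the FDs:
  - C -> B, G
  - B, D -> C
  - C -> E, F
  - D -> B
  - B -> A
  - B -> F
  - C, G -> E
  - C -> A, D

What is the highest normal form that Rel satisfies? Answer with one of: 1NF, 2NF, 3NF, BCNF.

Candidate keys: {C}, {D}. Prime attributes: {C, D}.
B -> A: {B}⁺ = {A, B, F}, which is not all of the attributes, so the left side is not a superkey — BCNF is violated.
B -> A determines the non-prime attribute {A} from a non-superkey — 3NF is violated.
With only single-attribute keys there can be no partial dependency, so 2NF holds.

2NF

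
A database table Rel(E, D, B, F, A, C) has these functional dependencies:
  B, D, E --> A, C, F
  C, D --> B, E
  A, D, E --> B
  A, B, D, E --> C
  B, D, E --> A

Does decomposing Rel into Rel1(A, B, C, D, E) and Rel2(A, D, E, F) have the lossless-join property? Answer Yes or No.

Yes

Rel1 ∩ Rel2 = {A, D, E}; its closure under F is {A, B, C, D, E, F}.
This includes all of Rel1, so the common attributes are a superkey of Rel1 — the join is lossless.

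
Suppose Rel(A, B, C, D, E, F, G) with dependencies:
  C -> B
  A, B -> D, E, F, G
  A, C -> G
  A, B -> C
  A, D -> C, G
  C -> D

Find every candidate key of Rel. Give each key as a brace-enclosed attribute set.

{A, B}, {A, C}, {A, D}

No FD produces {A}, so it must be in every candidate key.
{A, B}⁺ = {A, B, C, D, E, F, G}, which is every attribute, so {A, B} is a candidate key.
{A, C}⁺ = {A, B, C, D, E, F, G}, which is every attribute, so {A, C} is a candidate key.
{A, D}⁺ = {A, B, C, D, E, F, G}, which is every attribute, so {A, D} is a candidate key.
These are minimal and exhaustive — every other superkey contains one of them.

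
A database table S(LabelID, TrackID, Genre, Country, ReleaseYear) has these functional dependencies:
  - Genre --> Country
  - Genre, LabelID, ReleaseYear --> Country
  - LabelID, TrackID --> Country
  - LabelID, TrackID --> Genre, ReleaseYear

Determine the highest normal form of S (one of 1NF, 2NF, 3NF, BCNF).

2NF

Candidate key: {LabelID, TrackID}. Prime attributes: {LabelID, TrackID}.
Genre --> Country breaks BCNF: {Genre}⁺ = {Country, Genre}, so {Genre} is not a superkey.
Because {Country} is non-prime and the left side of Genre --> Country is not a superkey, the relation is not in 3NF.
Checking every proper subset of each key, none determines a non-prime attribute — 2NF is satisfied.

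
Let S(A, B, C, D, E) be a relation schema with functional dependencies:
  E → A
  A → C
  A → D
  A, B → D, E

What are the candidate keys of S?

Attributes never on any right-hand side: {B} — every candidate key must contain it.
{A, B} is a candidate key since {A, B}⁺ = {A, B, C, D, E} covers every attribute.
{B, E} is a candidate key since {B, E}⁺ = {A, B, C, D, E} covers every attribute.
These are minimal and exhaustive — every other superkey contains one of them.

{A, B}, {B, E}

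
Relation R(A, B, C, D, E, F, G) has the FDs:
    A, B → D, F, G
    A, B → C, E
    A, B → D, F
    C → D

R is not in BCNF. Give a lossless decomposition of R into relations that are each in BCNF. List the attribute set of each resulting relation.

{A, B, C, E, F, G}; {C, D}

Candidate key of the original relation: {A, B}.
In {A, B, C, D, E, F, G}, {C} is not a superkey ({C}⁺ restricted to this set is {C, D}), so split on C → D into {C, D} and {A, B, C, E, F, G}.
{C, D} is in BCNF.
{A, B, C, E, F, G} is in BCNF.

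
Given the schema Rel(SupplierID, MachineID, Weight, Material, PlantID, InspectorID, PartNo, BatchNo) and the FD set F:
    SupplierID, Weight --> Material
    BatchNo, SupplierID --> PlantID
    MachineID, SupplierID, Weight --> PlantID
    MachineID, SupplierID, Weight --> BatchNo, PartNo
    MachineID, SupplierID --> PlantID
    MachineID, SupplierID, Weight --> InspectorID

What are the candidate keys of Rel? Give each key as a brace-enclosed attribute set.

{MachineID, SupplierID, Weight}

Attributes never on any right-hand side: {MachineID, SupplierID, Weight} — every candidate key must contain all of them.
{MachineID, SupplierID, Weight}⁺ = {BatchNo, InspectorID, MachineID, Material, PartNo, PlantID, SupplierID, Weight}, which is every attribute, so {MachineID, SupplierID, Weight} is a candidate key.
No other minimal set has full closure, so this is the only candidate key.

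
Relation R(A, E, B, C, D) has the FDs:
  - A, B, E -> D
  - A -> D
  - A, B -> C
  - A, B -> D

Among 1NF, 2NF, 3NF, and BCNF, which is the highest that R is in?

Candidate key: {A, B, E}. Prime attributes: {A, B, E}.
A -> D: {A}⁺ = {A, D}, which is not all of the attributes, so the left side is not a superkey — BCNF is violated.
A -> D has non-prime {D} on the right and a non-superkey on the left, so 3NF fails.
The proper key subset {A} of {A, B, E} determines non-prime {D}, so the relation is not even in 2NF.

1NF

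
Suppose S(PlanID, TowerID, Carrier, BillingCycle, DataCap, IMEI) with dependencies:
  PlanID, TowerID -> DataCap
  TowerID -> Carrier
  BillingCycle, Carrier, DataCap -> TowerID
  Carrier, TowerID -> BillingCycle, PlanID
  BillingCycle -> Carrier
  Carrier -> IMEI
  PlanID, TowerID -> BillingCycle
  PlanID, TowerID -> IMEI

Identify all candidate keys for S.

{TowerID}⁺ = {BillingCycle, Carrier, DataCap, IMEI, PlanID, TowerID} — all of the relation — so {TowerID} is a candidate key.
{BillingCycle, DataCap}⁺ = {BillingCycle, Carrier, DataCap, IMEI, PlanID, TowerID} — all of the relation — so {BillingCycle, DataCap} is a candidate key.
Any other superkey properly contains one of these, so there are no further candidate keys.

{BillingCycle, DataCap}, {TowerID}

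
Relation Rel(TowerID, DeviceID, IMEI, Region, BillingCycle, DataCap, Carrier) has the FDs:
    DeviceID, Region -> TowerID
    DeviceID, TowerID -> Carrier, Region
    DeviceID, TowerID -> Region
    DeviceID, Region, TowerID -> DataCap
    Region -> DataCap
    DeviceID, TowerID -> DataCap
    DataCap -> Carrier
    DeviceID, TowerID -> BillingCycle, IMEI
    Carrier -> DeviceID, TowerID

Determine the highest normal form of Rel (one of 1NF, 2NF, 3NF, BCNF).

BCNF

Candidate keys: {Carrier}, {DataCap}, {DeviceID, TowerID}, {Region}. Prime attributes: {Carrier, DataCap, DeviceID, Region, TowerID}.
Each dependency's left side is a superkey — BCNF holds.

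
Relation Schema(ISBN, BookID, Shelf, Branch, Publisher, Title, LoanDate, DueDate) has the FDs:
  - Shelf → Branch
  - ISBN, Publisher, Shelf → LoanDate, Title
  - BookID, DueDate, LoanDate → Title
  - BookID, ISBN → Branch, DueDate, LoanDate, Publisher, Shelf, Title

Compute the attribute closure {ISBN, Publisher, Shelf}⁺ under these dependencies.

{Branch, ISBN, LoanDate, Publisher, Shelf, Title}

Start with {ISBN, Publisher, Shelf}.
Shelf → Branch applies; add {Branch} → now {Branch, ISBN, Publisher, Shelf}.
ISBN, Publisher, Shelf → LoanDate, Title applies; add {LoanDate, Title} → now {Branch, ISBN, LoanDate, Publisher, Shelf, Title}.
No further FD applies.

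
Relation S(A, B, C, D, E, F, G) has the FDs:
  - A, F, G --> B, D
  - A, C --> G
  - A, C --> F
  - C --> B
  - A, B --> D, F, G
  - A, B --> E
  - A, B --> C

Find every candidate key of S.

{A, B}, {A, C}, {A, F, G}

Attributes never on any right-hand side: {A} — every candidate key must contain it.
{A, B}⁺ = {A, B, C, D, E, F, G}, which is every attribute, so {A, B} is a candidate key.
{A, C}⁺ = {A, B, C, D, E, F, G}, which is every attribute, so {A, C} is a candidate key.
{A, F, G}⁺ = {A, B, C, D, E, F, G}, which is every attribute, so {A, F, G} is a candidate key.
No proper subset of any of these is a key, and no other minimal superkey exists.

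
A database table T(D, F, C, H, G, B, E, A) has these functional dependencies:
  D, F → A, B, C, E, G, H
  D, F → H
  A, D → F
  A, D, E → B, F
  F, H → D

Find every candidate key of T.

{A, D}, {D, F}, {F, H}

Closure of {A, D} is {A, B, C, D, E, F, G, H}, the whole schema; {A, D} is a candidate key.
Closure of {D, F} is {A, B, C, D, E, F, G, H}, the whole schema; {D, F} is a candidate key.
Closure of {F, H} is {A, B, C, D, E, F, G, H}, the whole schema; {F, H} is a candidate key.
Any other superkey properly contains one of these, so there are no further candidate keys.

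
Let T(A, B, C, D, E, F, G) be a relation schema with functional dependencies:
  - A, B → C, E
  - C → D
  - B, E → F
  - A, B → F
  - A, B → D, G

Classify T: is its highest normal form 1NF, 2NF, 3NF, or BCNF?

2NF

Candidate key: {A, B}. Prime attributes: {A, B}.
C → D: {C}⁺ = {C, D}, which is not all of the attributes, so the left side is not a superkey — BCNF is violated.
Because {D} is non-prime and the left side of C → D is not a superkey, the relation is not in 3NF.
No proper subset of a key has a non-prime attribute in its closure, so there is no partial dependency; 2NF holds.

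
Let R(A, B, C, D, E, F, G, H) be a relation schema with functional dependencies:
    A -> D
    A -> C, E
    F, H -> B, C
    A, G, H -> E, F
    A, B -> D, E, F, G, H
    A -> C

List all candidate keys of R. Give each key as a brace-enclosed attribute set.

{A, B}, {A, F, H}, {A, G, H}

{A} never appears on the right of any FD, so every key must include it.
{A, B} is a candidate key since {A, B}⁺ = {A, B, C, D, E, F, G, H} covers every attribute.
{A, F, H} is a candidate key since {A, F, H}⁺ = {A, B, C, D, E, F, G, H} covers every attribute.
{A, G, H} is a candidate key since {A, G, H}⁺ = {A, B, C, D, E, F, G, H} covers every attribute.
These are minimal and exhaustive — every other superkey contains one of them.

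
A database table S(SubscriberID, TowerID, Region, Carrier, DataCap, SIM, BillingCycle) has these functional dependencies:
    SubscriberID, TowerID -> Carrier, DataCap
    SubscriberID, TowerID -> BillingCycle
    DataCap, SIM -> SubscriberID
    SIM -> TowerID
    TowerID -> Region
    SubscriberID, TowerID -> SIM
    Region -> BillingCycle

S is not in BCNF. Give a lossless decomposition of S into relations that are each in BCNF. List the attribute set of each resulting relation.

{BillingCycle, Region}; {Carrier, DataCap, SIM, SubscriberID}; {Region, TowerID}; {SIM, TowerID}

Candidate keys of the original relation: {DataCap, SIM}, {SIM, SubscriberID}, {SubscriberID, TowerID}.
{BillingCycle, Carrier, DataCap, Region, SIM, SubscriberID, TowerID}: {SIM} determines {BillingCycle, Region, SIM, TowerID} here but is not a superkey — split on SIM -> BillingCycle, Region, TowerID, giving {BillingCycle, Region, SIM, TowerID} and {Carrier, DataCap, SIM, SubscriberID}.
{BillingCycle, Region, SIM, TowerID}: {TowerID} determines {BillingCycle, Region, TowerID} here but is not a superkey — split on TowerID -> BillingCycle, Region, giving {BillingCycle, Region, TowerID} and {SIM, TowerID}.
{BillingCycle, Region, TowerID}: {Region} determines {BillingCycle, Region} here but is not a superkey — split on Region -> BillingCycle, giving {BillingCycle, Region} and {Region, TowerID}.
{BillingCycle, Region} is in BCNF.
{Region, TowerID} is in BCNF.
{SIM, TowerID} is in BCNF.
{Carrier, DataCap, SIM, SubscriberID} is in BCNF.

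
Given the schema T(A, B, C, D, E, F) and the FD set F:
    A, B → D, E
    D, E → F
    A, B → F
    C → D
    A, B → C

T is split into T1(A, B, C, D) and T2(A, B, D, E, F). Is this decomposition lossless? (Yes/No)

T1 ∩ T2 = {A, B, D}; its closure under F is {A, B, C, D, E, F}.
This includes all of T1, so the common attributes are a superkey of T1 — the join is lossless.

Yes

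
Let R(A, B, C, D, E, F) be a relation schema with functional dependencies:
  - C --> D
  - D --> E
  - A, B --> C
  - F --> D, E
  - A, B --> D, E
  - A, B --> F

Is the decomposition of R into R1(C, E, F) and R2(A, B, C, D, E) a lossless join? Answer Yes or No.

No

Common attributes: {C, E}; their closure is {C, D, E}.
Neither R1 nor R2 is contained in that closure, so the decomposition is lossy.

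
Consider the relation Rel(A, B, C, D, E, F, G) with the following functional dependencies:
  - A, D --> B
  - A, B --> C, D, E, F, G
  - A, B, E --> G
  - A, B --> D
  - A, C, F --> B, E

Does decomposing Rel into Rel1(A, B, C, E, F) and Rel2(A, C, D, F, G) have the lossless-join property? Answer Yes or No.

Yes

The shared attributes are {A, C, F} and {A, C, F}⁺ = {A, B, C, D, E, F, G}.
This includes all of Rel1, so the common attributes are a superkey of Rel1 — the join is lossless.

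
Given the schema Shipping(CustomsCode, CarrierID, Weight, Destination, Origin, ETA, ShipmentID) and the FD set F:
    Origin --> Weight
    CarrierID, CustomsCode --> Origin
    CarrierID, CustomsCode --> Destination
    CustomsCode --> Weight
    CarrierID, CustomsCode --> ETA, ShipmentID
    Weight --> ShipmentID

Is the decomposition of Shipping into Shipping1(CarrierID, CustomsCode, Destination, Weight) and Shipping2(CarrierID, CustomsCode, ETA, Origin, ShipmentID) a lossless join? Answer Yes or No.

Yes

Shipping1 ∩ Shipping2 = {CarrierID, CustomsCode}; its closure under F is {CarrierID, CustomsCode, Destination, ETA, Origin, ShipmentID, Weight}.
This includes all of Shipping1, so the common attributes are a superkey of Shipping1 — the join is lossless.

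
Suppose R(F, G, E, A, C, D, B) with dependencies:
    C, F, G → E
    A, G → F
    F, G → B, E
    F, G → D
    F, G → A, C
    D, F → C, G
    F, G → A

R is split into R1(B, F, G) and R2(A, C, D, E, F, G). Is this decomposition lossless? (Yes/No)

R1 ∩ R2 = {F, G}; its closure under F is {A, B, C, D, E, F, G}.
Since R1 ⊆ {A, B, C, D, E, F, G}, the intersection is a superkey of R1; the decomposition is lossless.

Yes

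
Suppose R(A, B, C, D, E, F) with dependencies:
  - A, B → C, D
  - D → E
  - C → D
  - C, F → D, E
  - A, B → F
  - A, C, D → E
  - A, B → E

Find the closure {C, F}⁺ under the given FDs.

Start with {C, F}.
C → D applies; add {D} → now {C, D, F}.
C, F → D, E applies; add {E} → now {C, D, E, F}.
No further FD applies.

{C, D, E, F}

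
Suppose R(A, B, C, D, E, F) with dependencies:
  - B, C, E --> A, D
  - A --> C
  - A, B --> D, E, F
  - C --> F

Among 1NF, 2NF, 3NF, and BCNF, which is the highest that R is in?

Candidate keys: {A, B}, {B, C, E}. Prime attributes: {A, B, C, E}.
A --> C: {A}⁺ = {A, C, F}, which is not all of the attributes, so the left side is not a superkey — BCNF is violated.
Because {F} is non-prime and the left side of C --> F is not a superkey, the relation is not in 3NF.
The proper key subset {A} of {A, B} determines non-prime {F}, so the relation is not even in 2NF.

1NF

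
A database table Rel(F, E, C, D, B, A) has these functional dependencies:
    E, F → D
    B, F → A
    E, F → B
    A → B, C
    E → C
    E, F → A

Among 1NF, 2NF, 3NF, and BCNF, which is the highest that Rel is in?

Candidate key: {E, F}. Prime attributes: {E, F}.
B, F → A: {B, F}⁺ = {A, B, C, F}, which is not all of the attributes, so the left side is not a superkey — BCNF is violated.
B, F → A determines the non-prime attribute {A} from a non-superkey — 3NF is violated.
Since {E} ⊂ {E, F} and {E}⁺ ⊇ {C} with {C} non-prime, there is a partial dependency; 2NF fails.

1NF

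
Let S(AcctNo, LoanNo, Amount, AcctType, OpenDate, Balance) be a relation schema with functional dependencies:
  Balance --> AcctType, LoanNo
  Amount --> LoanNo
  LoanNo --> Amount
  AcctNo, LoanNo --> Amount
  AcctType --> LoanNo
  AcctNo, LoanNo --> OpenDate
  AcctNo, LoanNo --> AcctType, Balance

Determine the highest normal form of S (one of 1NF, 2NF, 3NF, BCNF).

3NF

Candidate keys: {AcctNo, AcctType}, {AcctNo, Amount}, {AcctNo, Balance}, {AcctNo, LoanNo}. Prime attributes: {AcctNo, AcctType, Amount, Balance, LoanNo}.
For Balance --> AcctType, LoanNo we have {Balance}⁺ = {AcctType, Amount, Balance, LoanNo}; {Balance} is not a superkey, so BCNF fails.
Its right-hand attributes {AcctType, LoanNo} are all prime, as are those of every other non-superkey FD — the relation is in 3NF.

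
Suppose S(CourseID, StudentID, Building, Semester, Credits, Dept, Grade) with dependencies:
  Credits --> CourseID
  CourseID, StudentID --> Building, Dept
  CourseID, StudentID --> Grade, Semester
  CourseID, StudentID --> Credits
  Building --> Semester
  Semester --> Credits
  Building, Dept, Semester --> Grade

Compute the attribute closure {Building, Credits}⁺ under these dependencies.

{Building, CourseID, Credits, Semester}

Start with {Building, Credits}.
Credits --> CourseID applies; add {CourseID} → now {Building, CourseID, Credits}.
Building --> Semester applies; add {Semester} → now {Building, CourseID, Credits, Semester}.
No further FD applies.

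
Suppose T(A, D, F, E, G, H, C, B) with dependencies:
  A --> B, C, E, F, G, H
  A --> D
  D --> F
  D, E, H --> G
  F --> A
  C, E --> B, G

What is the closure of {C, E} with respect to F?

{B, C, E, G}

Start with {C, E}.
C, E --> B, G applies; add {B, G} → now {B, C, E, G}.
No further FD applies.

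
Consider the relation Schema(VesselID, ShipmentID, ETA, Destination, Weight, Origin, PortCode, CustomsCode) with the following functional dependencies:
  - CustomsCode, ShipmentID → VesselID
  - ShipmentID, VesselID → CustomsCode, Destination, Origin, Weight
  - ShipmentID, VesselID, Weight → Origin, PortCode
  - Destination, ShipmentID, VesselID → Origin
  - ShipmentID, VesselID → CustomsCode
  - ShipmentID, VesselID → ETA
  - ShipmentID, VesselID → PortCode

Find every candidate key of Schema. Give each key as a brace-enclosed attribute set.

Attributes never on any right-hand side: {ShipmentID} — every candidate key must contain it.
{CustomsCode, ShipmentID} is a candidate key since {CustomsCode, ShipmentID}⁺ = {CustomsCode, Destination, ETA, Origin, PortCode, ShipmentID, VesselID, Weight} covers every attribute.
{ShipmentID, VesselID} is a candidate key since {ShipmentID, VesselID}⁺ = {CustomsCode, Destination, ETA, Origin, PortCode, ShipmentID, VesselID, Weight} covers every attribute.
No proper subset of any of these is a key, and no other minimal superkey exists.

{CustomsCode, ShipmentID}, {ShipmentID, VesselID}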